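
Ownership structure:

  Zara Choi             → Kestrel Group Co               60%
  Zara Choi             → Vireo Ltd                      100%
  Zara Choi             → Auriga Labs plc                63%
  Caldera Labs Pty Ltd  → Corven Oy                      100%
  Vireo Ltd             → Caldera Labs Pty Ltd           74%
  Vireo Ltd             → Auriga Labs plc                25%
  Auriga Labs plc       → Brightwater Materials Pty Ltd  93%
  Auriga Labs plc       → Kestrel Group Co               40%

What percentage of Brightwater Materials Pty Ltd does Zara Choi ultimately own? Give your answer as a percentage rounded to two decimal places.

81.84%

Zara reaches Brightwater along 2 paths.
Via Vireo → Auriga: 100% × 25% × 93% = 23.25%.
Via Auriga: 63% × 93% = 58.59%.
Total: 23.25% + 58.59% = 81.84%.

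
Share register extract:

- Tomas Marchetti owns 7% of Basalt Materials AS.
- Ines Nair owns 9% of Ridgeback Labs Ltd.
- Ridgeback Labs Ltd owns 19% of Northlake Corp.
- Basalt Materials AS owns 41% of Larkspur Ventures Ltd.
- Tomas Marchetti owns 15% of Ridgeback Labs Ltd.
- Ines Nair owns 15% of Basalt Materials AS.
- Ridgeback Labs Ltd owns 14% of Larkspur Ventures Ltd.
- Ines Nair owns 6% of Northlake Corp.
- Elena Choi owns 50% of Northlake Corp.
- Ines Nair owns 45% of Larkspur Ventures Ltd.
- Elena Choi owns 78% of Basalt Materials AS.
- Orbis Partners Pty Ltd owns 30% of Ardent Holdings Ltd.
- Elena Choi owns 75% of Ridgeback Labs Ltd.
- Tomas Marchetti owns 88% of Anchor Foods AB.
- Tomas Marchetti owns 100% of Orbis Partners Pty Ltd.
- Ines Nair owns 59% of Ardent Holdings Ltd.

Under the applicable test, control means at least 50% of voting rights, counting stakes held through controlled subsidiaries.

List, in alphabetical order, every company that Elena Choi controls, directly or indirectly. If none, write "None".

Elena holds 78% of Basalt, so Elena controls Basalt.
Elena holds 75% of Ridgeback, so Elena controls Ridgeback.
Elena and Ridgeback together hold 50% + 19% = 69% of Northlake, so Elena controls Northlake.
Basalt and Ridgeback together hold 41% + 14% = 55% of Larkspur, so Elena controls Larkspur.
No other company's threshold is met.

Basalt Materials AS, Larkspur Ventures Ltd, Northlake Corp, Ridgeback Labs Ltd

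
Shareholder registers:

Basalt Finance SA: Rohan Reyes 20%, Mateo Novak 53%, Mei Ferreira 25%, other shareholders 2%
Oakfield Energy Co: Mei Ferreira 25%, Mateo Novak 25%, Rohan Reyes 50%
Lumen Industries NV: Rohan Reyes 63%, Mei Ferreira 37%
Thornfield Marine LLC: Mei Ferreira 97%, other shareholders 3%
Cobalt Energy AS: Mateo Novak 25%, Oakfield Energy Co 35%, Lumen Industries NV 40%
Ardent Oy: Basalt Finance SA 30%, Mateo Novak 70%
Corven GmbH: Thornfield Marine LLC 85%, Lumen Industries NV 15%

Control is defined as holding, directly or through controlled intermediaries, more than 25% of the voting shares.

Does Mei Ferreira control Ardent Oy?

Mei holds 37% of Lumen, so Mei controls Lumen.
Mei holds 97% of Thornfield, so Mei controls Thornfield.
Lumen holds 40% of Cobalt, so Mei controls Cobalt.
Thornfield and Lumen together hold 85% + 15% = 100% of Corven, so Mei controls Corven.
Neither Mei nor any entity Mei controls holds any voting interest in Ardent.
So Mei does not control Ardent.

No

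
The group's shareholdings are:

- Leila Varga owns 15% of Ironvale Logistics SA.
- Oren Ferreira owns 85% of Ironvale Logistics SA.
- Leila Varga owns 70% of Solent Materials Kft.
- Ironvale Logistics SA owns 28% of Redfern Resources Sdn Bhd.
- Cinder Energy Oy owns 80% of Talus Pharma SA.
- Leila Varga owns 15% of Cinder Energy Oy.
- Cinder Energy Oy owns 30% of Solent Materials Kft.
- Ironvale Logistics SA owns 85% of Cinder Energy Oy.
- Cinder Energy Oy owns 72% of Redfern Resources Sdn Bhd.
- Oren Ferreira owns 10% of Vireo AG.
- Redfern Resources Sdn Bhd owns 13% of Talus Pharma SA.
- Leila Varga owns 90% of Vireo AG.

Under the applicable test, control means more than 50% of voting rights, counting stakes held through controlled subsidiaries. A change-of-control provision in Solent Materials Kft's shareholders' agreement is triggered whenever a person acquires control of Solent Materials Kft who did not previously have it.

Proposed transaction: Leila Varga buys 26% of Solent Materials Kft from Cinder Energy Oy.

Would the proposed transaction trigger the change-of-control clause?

The purchase adds only to Leila's holdings (Cinder's stake shrinks), so Leila is the only person who could newly come to control Solent.
Leila holds 70% of Solent, so Leila controls Solent.
So Leila already controls Solent before the transaction.
After the purchase, Leila's direct stake in Solent rises to 70% + 26% = 96%, and Cinder's stake falls to 4%.
Leila controlled Solent already, so this is not a new person acquiring control; every other person's position is unchanged or reduced.
No new person acquires control, so the clause is not triggered.

No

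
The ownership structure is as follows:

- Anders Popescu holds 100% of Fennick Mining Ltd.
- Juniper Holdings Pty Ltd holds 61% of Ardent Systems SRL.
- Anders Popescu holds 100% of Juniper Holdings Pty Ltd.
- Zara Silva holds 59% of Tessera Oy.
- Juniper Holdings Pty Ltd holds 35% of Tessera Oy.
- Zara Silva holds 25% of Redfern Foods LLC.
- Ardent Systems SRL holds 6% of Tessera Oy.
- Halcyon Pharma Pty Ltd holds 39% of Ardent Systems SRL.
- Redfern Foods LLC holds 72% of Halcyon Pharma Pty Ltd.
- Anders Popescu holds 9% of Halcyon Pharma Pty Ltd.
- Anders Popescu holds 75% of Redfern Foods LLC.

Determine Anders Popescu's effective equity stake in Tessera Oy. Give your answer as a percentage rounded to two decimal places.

Anders reaches Tessera along 4 paths.
Via Juniper: 100% × 35% = 35%.
Via Juniper → Ardent: 100% × 61% × 6% = 3.66%.
Via Redfern → Halcyon → Ardent: 75% × 72% × 39% × 6% = 1.2636%.
Via Halcyon → Ardent: 9% × 39% × 6% = 0.2106%.
Total: 35% + 3.66% + 1.2636% + 0.2106% = 40.1342%.
Rounded: 40.13%.

40.13%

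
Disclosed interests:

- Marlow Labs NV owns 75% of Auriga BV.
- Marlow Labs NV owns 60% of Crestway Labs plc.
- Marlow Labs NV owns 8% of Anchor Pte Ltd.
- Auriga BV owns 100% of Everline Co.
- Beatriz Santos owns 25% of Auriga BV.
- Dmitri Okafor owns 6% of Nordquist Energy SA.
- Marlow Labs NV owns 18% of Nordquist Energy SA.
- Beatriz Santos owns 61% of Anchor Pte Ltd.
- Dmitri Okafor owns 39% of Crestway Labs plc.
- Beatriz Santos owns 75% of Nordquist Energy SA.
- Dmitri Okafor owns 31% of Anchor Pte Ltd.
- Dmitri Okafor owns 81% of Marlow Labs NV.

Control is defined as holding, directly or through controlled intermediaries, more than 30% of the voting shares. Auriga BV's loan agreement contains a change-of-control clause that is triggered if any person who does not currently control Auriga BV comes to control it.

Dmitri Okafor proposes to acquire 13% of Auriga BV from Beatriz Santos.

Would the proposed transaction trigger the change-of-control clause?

No

The purchase adds only to Dmitri's holdings (Beatriz's stake shrinks), so Dmitri is the only person who could newly come to control Auriga.
Dmitri holds 81% of Marlow, so Dmitri controls Marlow.
Marlow holds 75% of Auriga, so Dmitri controls Auriga.
So Dmitri already controls Auriga before the transaction.
After the purchase, Dmitri holds 13% of Auriga directly, and Beatriz's stake falls to 12%.
Dmitri controlled Auriga already, so this is not a new person acquiring control; every other person's position is unchanged or reduced.
No new person acquires control, so the clause is not triggered.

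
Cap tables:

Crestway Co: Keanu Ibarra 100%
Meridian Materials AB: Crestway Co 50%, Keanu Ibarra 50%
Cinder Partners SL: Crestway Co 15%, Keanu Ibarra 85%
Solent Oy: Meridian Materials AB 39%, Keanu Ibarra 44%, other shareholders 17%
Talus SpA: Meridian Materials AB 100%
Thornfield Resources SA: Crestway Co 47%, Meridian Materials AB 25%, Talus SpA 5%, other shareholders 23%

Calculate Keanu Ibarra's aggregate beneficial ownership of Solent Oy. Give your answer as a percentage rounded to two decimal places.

Keanu reaches Solent along 3 paths.
Via Crestway → Meridian: 100% × 50% × 39% = 19.5%.
Via Meridian: 50% × 39% = 19.5%.
Direct stake: 44% = 44%.
Total: 19.5% + 19.5% + 44% = 83%.
Rounded: 83.00%.

83.00%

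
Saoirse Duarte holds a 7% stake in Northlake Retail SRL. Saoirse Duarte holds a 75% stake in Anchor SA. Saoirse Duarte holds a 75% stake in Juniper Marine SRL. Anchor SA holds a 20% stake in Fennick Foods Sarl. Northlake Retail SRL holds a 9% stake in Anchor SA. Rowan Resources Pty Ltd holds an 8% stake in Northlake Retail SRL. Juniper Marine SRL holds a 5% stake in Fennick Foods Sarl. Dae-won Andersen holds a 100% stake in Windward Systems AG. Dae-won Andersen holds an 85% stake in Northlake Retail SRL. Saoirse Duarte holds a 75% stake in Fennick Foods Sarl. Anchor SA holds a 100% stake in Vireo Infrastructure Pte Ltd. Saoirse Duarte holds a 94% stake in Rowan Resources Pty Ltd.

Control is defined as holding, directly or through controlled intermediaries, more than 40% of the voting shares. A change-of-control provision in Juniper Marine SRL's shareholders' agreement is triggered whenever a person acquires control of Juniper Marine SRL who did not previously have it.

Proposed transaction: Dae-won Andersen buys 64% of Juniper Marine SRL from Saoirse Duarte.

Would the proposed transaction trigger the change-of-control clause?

Yes

The purchase adds only to Dae-won's holdings (Saoirse's stake shrinks), so Dae-won is the only person who could newly come to control Juniper.
Dae-won holds 85% of Northlake, so Dae-won controls Northlake.
Dae-won holds 100% of Windward, so Dae-won controls Windward.
Neither Dae-won nor any entity Dae-won controls holds any voting interest in Juniper.
So before the transaction, Dae-won does not control Juniper.
After the purchase, Dae-won holds 64% of Juniper directly, and Saoirse's stake falls to 11%.
Dae-won holds 64% of Juniper, so Dae-won controls Juniper.
Dae-won did not control Juniper before and does after, so the clause is triggered.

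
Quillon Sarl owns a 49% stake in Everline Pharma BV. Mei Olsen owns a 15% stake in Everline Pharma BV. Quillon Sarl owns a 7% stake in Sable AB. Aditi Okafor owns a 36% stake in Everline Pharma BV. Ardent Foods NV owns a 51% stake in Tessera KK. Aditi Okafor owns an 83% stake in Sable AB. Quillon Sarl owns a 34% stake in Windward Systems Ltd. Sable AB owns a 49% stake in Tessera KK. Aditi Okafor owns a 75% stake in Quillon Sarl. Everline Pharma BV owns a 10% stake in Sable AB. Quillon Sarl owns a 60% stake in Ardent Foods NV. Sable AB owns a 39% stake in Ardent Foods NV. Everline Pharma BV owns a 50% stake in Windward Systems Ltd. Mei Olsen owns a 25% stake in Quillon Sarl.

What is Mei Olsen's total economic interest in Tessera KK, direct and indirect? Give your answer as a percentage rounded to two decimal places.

10.73%

Mei reaches Tessera along 7 paths.
Via Everline → Sable: 15% × 10% × 49% = 0.735%.
Via Quillon → Everline → Sable: 25% × 49% × 10% × 49% = 0.60025%.
Via Quillon → Sable: 25% × 7% × 49% = 0.8575%.
Via Quillon → Ardent: 25% × 60% × 51% = 7.65%.
Via Everline → Sable → Ardent: 15% × 10% × 39% × 51% = 0.29835%.
Via Quillon → Everline → Sable → Ardent: 25% × 49% × 10% × 39% × 51% = 0.2436525%.
Via Quillon → Sable → Ardent: 25% × 7% × 39% × 51% = 0.348075%.
Total: 0.735% + 0.60025% + 0.8575% + 7.65% + 0.29835% + 0.2436525% + 0.348075% = 10.7328275%.
Rounded: 10.73%.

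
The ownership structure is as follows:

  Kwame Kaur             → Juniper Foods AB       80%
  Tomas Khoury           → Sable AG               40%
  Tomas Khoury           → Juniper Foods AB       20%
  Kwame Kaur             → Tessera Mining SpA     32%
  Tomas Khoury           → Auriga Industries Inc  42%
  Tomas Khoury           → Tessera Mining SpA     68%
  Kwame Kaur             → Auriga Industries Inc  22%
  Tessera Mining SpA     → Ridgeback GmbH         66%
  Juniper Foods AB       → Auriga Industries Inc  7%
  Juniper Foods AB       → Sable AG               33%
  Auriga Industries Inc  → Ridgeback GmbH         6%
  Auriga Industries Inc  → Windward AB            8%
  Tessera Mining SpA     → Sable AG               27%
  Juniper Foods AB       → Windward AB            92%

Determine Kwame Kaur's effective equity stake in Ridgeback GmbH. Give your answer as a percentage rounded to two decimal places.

22.78%

Kwame reaches Ridgeback along 3 paths.
Via Tessera: 32% × 66% = 21.12%.
Via Auriga: 22% × 6% = 1.32%.
Via Juniper → Auriga: 80% × 7% × 6% = 0.336%.
Total: 21.12% + 1.32% + 0.336% = 22.776%.
Rounded: 22.78%.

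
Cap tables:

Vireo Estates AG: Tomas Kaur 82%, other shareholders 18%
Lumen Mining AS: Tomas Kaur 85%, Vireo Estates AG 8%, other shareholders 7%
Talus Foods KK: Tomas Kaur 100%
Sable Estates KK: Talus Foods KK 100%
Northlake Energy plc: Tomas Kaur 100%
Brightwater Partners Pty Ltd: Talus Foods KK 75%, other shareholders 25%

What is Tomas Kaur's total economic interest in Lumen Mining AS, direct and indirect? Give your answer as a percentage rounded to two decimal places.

91.56%

Tomas reaches Lumen along 2 paths.
Direct stake: 85% = 85%.
Via Vireo: 82% × 8% = 6.56%.
Total: 85% + 6.56% = 91.56%.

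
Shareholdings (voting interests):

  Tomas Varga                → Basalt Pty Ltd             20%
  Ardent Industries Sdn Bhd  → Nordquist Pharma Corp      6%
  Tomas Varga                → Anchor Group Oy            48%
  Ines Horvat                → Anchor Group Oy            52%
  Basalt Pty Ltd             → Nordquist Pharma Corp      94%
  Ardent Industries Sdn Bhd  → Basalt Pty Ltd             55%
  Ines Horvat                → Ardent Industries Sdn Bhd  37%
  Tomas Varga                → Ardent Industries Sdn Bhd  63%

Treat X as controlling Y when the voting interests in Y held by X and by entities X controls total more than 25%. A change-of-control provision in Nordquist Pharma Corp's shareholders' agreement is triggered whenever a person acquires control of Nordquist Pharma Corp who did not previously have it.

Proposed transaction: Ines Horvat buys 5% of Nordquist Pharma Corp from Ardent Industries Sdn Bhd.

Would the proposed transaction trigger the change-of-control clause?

No

The purchase adds only to Ines's holdings (Ardent's stake shrinks), so Ines is the only person who could newly come to control Nordquist.
Ines holds 37% of Ardent, so Ines controls Ardent.
Ardent holds 55% of Basalt, so Ines controls Basalt.
Basalt and Ardent together hold 94% + 6% = 100% of Nordquist, so Ines controls Nordquist.
So Ines already controls Nordquist before the transaction.
After the purchase, Ines holds 5% of Nordquist directly, and Ardent's stake falls to 1%.
Ines controlled Nordquist already, so this is not a new person acquiring control; every other person's position is unchanged or reduced.
No new person acquires control, so the clause is not triggered.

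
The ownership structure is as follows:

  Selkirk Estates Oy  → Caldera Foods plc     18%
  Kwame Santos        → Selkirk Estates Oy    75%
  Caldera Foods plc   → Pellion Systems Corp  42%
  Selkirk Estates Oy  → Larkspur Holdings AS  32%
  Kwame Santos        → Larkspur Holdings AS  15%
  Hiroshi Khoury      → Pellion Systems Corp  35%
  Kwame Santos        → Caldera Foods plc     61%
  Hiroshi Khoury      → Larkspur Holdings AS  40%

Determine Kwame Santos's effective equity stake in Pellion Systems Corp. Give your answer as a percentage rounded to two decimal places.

Kwame reaches Pellion along 2 paths.
Via Selkirk → Caldera: 75% × 18% × 42% = 5.67%.
Via Caldera: 61% × 42% = 25.62%.
Total: 5.67% + 25.62% = 31.29%.

31.29%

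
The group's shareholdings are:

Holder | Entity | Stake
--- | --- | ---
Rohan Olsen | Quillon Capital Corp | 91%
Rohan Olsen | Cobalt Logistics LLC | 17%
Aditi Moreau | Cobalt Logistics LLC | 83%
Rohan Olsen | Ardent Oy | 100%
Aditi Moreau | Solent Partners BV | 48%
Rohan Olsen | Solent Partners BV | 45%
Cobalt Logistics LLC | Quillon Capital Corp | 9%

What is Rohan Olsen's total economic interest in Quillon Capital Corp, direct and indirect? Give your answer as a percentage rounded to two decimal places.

Rohan reaches Quillon along 2 paths.
Via Cobalt: 17% × 9% = 1.53%.
Direct stake: 91% = 91%.
Total: 1.53% + 91% = 92.53%.

92.53%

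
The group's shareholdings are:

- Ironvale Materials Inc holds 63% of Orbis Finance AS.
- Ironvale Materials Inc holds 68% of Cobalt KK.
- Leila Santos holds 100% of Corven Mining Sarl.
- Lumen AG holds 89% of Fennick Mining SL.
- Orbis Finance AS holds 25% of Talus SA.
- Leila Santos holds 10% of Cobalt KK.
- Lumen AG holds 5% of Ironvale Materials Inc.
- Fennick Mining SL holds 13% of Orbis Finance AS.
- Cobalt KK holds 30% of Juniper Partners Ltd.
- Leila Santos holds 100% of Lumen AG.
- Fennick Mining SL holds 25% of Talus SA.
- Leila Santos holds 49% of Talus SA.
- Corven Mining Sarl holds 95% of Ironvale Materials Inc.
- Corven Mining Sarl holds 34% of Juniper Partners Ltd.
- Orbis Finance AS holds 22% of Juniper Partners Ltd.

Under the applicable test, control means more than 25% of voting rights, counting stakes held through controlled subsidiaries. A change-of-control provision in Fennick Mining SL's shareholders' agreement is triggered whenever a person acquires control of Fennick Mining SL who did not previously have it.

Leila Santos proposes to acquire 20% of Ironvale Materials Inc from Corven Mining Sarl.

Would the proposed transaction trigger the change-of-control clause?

The purchase adds only to Leila's holdings (Corven's stake shrinks), so Leila is the only person who could newly come to control Fennick.
Leila holds 100% of Lumen, so Leila controls Lumen.
Lumen holds 89% of Fennick, so Leila controls Fennick.
So Leila already controls Fennick before the transaction.
After the purchase, Leila holds 20% of Ironvale directly, and Corven's stake falls to 75%.
Leila controlled Fennick already, so this is not a new person acquiring control; every other person's position is unchanged or reduced.
No new person acquires control, so the clause is not triggered.

No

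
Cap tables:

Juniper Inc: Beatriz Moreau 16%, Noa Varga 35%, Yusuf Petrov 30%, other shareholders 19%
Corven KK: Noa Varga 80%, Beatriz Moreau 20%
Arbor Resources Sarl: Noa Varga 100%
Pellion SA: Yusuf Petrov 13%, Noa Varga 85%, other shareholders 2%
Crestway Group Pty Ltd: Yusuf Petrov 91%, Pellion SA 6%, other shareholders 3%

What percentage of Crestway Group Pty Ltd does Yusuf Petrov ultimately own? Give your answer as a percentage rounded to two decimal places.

91.78%

Yusuf reaches Crestway along 2 paths.
Direct stake: 91% = 91%.
Via Pellion: 13% × 6% = 0.78%.
Total: 91% + 0.78% = 91.78%.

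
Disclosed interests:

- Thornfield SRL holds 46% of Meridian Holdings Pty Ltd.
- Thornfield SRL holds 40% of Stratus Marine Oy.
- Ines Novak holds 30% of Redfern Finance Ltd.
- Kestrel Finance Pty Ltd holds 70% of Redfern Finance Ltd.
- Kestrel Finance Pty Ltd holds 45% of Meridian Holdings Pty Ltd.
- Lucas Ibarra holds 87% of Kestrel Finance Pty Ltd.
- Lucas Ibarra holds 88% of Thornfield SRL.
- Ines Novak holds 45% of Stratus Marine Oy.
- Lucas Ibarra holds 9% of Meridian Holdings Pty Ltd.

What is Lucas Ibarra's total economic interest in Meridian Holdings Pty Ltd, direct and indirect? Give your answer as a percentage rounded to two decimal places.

Lucas reaches Meridian along 3 paths.
Via Thornfield: 88% × 46% = 40.48%.
Direct stake: 9% = 9%.
Via Kestrel: 87% × 45% = 39.15%.
Total: 40.48% + 9% + 39.15% = 88.63%.

88.63%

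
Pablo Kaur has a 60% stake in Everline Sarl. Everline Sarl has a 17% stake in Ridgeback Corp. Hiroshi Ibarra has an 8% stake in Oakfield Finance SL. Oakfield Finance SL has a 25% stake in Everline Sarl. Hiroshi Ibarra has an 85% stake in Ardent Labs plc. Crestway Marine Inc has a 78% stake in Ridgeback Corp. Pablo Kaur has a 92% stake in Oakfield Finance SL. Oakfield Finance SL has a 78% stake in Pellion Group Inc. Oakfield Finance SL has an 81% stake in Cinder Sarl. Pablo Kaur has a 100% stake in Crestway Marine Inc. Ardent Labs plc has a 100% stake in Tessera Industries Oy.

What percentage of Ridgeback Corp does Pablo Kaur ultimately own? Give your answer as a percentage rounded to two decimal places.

Pablo reaches Ridgeback along 3 paths.
Via Oakfield → Everline: 92% × 25% × 17% = 3.91%.
Via Everline: 60% × 17% = 10.2%.
Via Crestway: 100% × 78% = 78%.
Total: 3.91% + 10.2% + 78% = 92.11%.

92.11%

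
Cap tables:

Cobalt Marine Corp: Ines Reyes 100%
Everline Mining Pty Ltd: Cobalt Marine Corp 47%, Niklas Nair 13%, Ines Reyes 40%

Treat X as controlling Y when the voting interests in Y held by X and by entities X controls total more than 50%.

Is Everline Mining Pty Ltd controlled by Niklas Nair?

Niklas's largest direct stake is 13% in Everline, which does not meet the threshold, so Niklas controls no company.
In Everline, Niklas's side holds only 13%, not > 50%.
So Niklas does not control Everline.

No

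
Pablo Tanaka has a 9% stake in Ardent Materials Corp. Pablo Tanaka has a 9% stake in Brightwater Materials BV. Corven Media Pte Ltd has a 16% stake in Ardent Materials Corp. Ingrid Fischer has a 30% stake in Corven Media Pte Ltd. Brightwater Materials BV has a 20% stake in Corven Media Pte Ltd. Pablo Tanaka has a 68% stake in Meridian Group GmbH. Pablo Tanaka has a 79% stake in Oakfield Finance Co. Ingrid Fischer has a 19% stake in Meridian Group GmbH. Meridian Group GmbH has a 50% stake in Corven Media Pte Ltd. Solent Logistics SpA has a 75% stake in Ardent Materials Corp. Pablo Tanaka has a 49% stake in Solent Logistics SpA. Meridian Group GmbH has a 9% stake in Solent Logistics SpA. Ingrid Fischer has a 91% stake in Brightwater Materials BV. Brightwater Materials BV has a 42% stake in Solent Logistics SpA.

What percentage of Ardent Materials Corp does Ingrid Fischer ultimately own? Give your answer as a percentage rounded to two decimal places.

Ingrid reaches Ardent along 5 paths.
Via Corven: 30% × 16% = 4.8%.
Via Meridian → Corven: 19% × 50% × 16% = 1.52%.
Via Brightwater → Corven: 91% × 20% × 16% = 2.912%.
Via Brightwater → Solent: 91% × 42% × 75% = 28.665%.
Via Meridian → Solent: 19% × 9% × 75% = 1.2825%.
Total: 4.8% + 1.52% + 2.912% + 28.665% + 1.2825% = 39.1795%.
Rounded: 39.18%.

39.18%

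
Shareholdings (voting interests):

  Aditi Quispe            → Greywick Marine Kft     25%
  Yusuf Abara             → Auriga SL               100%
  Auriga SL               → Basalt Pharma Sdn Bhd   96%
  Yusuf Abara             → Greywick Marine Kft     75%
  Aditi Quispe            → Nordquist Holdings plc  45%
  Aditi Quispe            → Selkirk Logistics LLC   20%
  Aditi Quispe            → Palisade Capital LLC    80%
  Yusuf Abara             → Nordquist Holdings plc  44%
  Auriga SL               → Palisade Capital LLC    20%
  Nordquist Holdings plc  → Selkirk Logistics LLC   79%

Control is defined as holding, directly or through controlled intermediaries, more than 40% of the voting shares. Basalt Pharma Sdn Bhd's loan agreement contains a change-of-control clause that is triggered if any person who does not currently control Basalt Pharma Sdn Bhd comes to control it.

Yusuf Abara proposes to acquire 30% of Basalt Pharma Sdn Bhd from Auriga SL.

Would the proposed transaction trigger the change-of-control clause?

No

The purchase adds only to Yusuf's holdings (Auriga's stake shrinks), so Yusuf is the only person who could newly come to control Basalt.
Yusuf holds 100% of Auriga, so Yusuf controls Auriga.
Auriga holds 96% of Basalt, so Yusuf controls Basalt.
So Yusuf already controls Basalt before the transaction.
After the purchase, Yusuf holds 30% of Basalt directly, and Auriga's stake falls to 66%.
Yusuf controlled Basalt already, so this is not a new person acquiring control; every other person's position is unchanged or reduced.
No new person acquires control, so the clause is not triggered.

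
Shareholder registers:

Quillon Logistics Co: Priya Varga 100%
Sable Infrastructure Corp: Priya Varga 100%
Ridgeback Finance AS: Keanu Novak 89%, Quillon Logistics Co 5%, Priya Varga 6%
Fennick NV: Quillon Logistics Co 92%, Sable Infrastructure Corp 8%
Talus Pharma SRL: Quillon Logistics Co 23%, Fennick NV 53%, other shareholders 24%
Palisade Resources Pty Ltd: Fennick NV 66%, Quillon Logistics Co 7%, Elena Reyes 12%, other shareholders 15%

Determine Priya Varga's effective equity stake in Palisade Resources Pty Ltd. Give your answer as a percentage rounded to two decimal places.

Priya reaches Palisade along 3 paths.
Via Quillon → Fennick: 100% × 92% × 66% = 60.72%.
Via Sable → Fennick: 100% × 8% × 66% = 5.28%.
Via Quillon: 100% × 7% = 7%.
Total: 60.72% + 5.28% + 7% = 73%.
Rounded: 73.00%.

73.00%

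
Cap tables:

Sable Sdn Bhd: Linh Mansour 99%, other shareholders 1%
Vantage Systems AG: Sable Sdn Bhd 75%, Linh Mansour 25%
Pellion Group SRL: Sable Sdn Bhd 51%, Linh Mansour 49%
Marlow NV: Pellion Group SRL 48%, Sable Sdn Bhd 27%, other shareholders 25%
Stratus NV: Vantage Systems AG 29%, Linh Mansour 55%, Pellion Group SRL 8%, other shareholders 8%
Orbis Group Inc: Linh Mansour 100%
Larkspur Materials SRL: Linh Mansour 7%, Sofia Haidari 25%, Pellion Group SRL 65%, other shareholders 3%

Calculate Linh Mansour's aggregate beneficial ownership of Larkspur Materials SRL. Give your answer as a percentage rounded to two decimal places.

Linh reaches Larkspur along 3 paths.
Direct stake: 7% = 7%.
Via Sable → Pellion: 99% × 51% × 65% = 32.8185%.
Via Pellion: 49% × 65% = 31.85%.
Total: 7% + 32.8185% + 31.85% = 71.6685%.
Rounded: 71.67%.

71.67%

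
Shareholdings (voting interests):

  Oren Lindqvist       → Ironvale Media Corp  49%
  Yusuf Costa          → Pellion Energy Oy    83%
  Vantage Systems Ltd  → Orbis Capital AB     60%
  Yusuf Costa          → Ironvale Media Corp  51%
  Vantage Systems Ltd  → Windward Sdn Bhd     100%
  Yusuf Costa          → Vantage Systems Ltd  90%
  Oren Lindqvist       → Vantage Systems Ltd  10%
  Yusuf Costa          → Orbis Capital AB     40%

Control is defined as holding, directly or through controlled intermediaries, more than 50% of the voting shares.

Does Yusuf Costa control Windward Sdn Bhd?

Yusuf holds 90% of Vantage, so Yusuf controls Vantage.
Vantage holds 100% of Windward, so Yusuf controls Windward.

Yes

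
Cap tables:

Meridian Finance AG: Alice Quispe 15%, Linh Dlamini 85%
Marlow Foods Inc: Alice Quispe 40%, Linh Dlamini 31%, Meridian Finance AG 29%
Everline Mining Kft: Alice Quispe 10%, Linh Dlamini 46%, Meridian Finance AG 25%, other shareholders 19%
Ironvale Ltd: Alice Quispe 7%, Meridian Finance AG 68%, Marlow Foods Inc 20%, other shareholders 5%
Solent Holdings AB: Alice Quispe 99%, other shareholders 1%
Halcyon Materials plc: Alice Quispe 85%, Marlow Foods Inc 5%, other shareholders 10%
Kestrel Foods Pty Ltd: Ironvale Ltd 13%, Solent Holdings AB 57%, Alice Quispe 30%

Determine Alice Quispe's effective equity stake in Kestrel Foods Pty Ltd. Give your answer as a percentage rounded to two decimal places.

89.82%

Alice reaches Kestrel along 6 paths.
Via Ironvale: 7% × 13% = 0.91%.
Via Meridian → Ironvale: 15% × 68% × 13% = 1.326%.
Via Marlow → Ironvale: 40% × 20% × 13% = 1.04%.
Via Meridian → Marlow → Ironvale: 15% × 29% × 20% × 13% = 0.1131%.
Via Solent: 99% × 57% = 56.43%.
Direct stake: 30% = 30%.
Total: 0.91% + 1.326% + 1.04% + 0.1131% + 56.43% + 30% = 89.8191%.
Rounded: 89.82%.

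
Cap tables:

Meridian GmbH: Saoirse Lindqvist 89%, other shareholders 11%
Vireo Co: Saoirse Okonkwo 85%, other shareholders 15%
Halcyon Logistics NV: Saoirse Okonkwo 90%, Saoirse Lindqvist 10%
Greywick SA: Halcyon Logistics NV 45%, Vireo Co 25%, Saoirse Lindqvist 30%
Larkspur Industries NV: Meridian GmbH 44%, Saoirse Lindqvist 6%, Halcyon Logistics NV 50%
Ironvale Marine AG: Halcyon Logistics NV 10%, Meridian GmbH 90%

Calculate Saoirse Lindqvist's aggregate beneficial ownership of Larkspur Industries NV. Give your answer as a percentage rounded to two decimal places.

Saoirse Lindqvist reaches Larkspur along 3 paths.
Via Meridian: 89% × 44% = 39.16%.
Direct stake: 6% = 6%.
Via Halcyon: 10% × 50% = 5%.
Total: 39.16% + 6% + 5% = 50.16%.

50.16%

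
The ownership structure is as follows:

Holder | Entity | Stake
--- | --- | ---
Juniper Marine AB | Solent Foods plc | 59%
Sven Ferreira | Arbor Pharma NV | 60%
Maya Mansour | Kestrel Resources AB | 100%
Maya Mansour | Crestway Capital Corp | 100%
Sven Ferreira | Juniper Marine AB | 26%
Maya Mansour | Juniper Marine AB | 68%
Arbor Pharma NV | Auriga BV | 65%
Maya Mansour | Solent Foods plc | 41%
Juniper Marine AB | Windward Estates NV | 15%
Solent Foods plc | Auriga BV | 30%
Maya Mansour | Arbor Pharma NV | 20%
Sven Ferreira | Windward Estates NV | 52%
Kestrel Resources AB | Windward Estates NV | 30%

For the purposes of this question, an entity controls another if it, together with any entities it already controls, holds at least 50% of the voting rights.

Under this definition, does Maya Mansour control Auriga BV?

Maya holds 68% of Juniper, so Maya controls Juniper.
Maya and Juniper together hold 41% + 59% = 100% of Solent, so Maya controls Solent.
Maya holds 100% of Crestway, so Maya controls Crestway.
Maya holds 100% of Kestrel, so Maya controls Kestrel.
In Auriga, Maya's side holds only 30%, not ≥ 50%.
So Maya does not control Auriga.

No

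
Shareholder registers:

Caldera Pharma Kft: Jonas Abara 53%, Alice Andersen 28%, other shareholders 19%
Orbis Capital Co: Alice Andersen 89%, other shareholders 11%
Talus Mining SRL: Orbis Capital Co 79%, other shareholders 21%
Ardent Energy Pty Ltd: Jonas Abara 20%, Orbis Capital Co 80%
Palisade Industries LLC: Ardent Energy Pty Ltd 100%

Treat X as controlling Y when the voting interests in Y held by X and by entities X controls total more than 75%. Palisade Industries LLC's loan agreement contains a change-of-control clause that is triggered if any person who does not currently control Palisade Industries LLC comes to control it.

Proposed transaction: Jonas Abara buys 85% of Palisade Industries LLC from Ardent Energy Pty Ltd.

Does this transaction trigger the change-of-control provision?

The purchase adds only to Jonas's holdings (Ardent's stake shrinks), so Jonas is the only person who could newly come to control Palisade.
Jonas's largest direct stake is 53% in Caldera, which does not meet the threshold, so Jonas controls no company.
Neither Jonas nor any entity Jonas controls holds any voting interest in Palisade.
So before the transaction, Jonas does not control Palisade.
After the purchase, Jonas holds 85% of Palisade directly, and Ardent's stake falls to 15%.
Jonas holds 85% of Palisade, so Jonas controls Palisade.
Jonas did not control Palisade before and does after, so the clause is triggered.

Yes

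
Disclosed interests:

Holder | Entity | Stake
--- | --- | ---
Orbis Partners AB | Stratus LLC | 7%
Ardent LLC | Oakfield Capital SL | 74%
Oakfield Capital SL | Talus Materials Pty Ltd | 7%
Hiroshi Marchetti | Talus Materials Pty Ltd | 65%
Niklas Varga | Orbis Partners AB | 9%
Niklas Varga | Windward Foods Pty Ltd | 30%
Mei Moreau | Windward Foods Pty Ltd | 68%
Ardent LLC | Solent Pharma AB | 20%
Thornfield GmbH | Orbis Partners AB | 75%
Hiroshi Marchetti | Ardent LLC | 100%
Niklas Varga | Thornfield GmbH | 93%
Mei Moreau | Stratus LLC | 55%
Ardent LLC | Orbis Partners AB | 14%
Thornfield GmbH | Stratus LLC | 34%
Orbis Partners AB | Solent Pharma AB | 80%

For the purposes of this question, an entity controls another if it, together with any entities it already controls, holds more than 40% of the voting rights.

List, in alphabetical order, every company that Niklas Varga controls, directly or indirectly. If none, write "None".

Niklas holds 93% of Thornfield, so Niklas controls Thornfield.
Niklas and Thornfield together hold 9% + 75% = 84% of Orbis, so Niklas controls Orbis.
Orbis holds 80% of Solent, so Niklas controls Solent.
Thornfield and Orbis together hold 34% + 7% = 41% of Stratus, so Niklas controls Stratus.
No other company's threshold is met.

Orbis Partners AB, Solent Pharma AB, Stratus LLC, Thornfield GmbH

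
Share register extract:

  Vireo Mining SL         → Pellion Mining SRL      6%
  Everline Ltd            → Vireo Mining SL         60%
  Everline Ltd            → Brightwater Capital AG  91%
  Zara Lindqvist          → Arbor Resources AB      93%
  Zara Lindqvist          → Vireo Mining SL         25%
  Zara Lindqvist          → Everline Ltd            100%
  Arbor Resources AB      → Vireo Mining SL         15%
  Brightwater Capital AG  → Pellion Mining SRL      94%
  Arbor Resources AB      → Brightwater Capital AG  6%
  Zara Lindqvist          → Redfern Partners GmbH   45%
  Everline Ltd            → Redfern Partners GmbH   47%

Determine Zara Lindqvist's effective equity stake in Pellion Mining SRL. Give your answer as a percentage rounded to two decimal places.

96.72%

Zara reaches Pellion along 5 paths.
Via Arbor → Vireo: 93% × 15% × 6% = 0.837%.
Via Everline → Vireo: 100% × 60% × 6% = 3.6%.
Via Vireo: 25% × 6% = 1.5%.
Via Everline → Brightwater: 100% × 91% × 94% = 85.54%.
Via Arbor → Brightwater: 93% × 6% × 94% = 5.2452%.
Total: 0.837% + 3.6% + 1.5% + 85.54% + 5.2452% = 96.7222%.
Rounded: 96.72%.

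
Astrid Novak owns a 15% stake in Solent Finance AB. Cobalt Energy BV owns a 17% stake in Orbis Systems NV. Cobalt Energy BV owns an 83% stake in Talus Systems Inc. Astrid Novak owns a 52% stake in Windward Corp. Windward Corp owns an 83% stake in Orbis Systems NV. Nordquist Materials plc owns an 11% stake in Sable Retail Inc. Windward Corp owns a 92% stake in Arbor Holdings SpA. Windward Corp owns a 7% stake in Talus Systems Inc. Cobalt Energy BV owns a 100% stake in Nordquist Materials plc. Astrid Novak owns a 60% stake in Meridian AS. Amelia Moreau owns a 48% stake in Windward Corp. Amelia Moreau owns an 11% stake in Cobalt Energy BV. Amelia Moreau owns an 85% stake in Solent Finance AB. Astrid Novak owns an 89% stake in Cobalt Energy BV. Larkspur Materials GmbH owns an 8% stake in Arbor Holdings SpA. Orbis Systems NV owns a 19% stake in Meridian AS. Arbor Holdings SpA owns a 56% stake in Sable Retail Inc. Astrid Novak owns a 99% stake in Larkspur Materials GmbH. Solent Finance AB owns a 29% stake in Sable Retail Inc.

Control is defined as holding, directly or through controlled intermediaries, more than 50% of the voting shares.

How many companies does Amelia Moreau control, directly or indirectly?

1

Amelia holds 85% of Solent, so Amelia controls Solent.
No other company's threshold is met.
Amelia controls 1 company.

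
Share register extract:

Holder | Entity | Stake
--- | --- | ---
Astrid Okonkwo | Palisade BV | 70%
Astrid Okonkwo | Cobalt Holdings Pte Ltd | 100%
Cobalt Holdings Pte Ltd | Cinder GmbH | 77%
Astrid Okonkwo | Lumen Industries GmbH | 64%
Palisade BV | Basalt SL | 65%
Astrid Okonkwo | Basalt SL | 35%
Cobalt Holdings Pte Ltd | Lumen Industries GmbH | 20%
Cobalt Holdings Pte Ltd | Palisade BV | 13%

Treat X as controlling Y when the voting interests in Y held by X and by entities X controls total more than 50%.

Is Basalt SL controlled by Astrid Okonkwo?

Astrid holds 100% of Cobalt, so Astrid controls Cobalt.
Cobalt and Astrid together hold 13% + 70% = 83% of Palisade, so Astrid controls Palisade.
Astrid and Palisade together hold 35% + 65% = 100% of Basalt, so Astrid controls Basalt.

Yes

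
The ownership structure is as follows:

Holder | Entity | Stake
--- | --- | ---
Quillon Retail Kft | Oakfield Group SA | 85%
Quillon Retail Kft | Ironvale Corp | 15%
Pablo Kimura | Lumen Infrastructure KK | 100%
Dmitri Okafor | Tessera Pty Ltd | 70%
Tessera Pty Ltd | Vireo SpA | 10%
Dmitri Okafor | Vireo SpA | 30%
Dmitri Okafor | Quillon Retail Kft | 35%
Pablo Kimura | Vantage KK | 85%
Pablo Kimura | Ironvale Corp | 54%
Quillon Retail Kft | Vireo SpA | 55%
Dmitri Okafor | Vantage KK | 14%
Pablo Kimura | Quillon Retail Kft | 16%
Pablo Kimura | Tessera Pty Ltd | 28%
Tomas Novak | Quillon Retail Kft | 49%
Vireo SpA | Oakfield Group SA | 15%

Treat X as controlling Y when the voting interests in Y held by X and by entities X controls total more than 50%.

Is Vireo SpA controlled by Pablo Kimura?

No

Pablo holds 100% of Lumen, so Pablo controls Lumen.
Pablo holds 54% of Ironvale, so Pablo controls Ironvale.
Pablo holds 85% of Vantage, so Pablo controls Vantage.
Neither Pablo nor any entity Pablo controls holds any voting interest in Vireo.
So Pablo does not control Vireo.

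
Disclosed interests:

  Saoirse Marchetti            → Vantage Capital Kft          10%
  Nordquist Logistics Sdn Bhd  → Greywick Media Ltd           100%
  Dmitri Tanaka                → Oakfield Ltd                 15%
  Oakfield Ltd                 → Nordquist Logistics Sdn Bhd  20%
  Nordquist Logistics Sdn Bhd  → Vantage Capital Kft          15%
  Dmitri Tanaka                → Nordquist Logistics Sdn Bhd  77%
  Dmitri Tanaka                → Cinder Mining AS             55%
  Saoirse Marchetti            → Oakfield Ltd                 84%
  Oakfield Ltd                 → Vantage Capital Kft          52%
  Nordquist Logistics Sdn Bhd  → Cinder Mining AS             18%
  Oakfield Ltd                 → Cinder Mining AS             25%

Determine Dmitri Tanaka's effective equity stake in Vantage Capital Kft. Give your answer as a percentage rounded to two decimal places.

19.80%

Dmitri reaches Vantage along 3 paths.
Via Nordquist: 77% × 15% = 11.55%.
Via Oakfield → Nordquist: 15% × 20% × 15% = 0.45%.
Via Oakfield: 15% × 52% = 7.8%.
Total: 11.55% + 0.45% + 7.8% = 19.8%.
Rounded: 19.80%.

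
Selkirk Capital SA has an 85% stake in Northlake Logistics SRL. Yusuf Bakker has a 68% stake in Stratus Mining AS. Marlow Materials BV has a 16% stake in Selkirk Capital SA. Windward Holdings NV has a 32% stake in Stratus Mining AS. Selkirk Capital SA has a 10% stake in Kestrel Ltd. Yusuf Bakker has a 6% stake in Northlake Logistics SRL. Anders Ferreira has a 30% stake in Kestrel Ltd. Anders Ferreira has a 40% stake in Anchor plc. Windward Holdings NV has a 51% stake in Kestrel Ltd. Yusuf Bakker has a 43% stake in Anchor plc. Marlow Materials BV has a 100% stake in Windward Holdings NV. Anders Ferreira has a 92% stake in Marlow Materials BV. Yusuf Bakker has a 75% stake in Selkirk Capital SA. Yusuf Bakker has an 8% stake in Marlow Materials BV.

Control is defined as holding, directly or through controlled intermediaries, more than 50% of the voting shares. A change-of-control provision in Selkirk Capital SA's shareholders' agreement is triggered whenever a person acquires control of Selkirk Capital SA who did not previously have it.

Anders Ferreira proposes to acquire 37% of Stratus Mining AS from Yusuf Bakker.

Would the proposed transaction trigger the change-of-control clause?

The purchase adds only to Anders's holdings (Yusuf's stake shrinks), so Anders is the only person who could newly come to control Selkirk.
Anders holds 92% of Marlow, so Anders controls Marlow.
Marlow holds 100% of Windward, so Anders controls Windward.
Anders and Windward together hold 30% + 51% = 81% of Kestrel, so Anders controls Kestrel.
In Selkirk, Anders's side holds only 16%, not > 50%.
So before the transaction, Anders does not control Selkirk.
After the purchase, Anders holds 37% of Stratus directly, and Yusuf's stake falls to 31%.
Windward and Anders together hold 32% + 37% = 69% of Stratus, so Anders controls Stratus.
After the transaction, Anders's side holds 16% of Selkirk, not > 50%, so Anders still does not control Selkirk.
No new person acquires control, so the clause is not triggered.

No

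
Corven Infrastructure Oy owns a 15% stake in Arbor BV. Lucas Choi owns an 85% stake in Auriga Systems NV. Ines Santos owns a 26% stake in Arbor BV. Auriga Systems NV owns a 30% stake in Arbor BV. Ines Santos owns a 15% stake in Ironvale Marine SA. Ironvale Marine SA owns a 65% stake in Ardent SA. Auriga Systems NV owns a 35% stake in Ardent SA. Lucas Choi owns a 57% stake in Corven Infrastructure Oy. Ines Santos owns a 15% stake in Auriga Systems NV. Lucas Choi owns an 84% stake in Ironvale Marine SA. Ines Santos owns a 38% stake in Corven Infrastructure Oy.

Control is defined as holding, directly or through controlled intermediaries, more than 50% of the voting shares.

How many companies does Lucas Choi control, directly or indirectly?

4

Lucas holds 84% of Ironvale, so Lucas controls Ironvale.
Lucas holds 85% of Auriga, so Lucas controls Auriga.
Lucas holds 57% of Corven, so Lucas controls Corven.
Ironvale and Auriga together hold 65% + 35% = 100% of Ardent, so Lucas controls Ardent.
No other company's threshold is met.
Lucas controls 4 companies.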